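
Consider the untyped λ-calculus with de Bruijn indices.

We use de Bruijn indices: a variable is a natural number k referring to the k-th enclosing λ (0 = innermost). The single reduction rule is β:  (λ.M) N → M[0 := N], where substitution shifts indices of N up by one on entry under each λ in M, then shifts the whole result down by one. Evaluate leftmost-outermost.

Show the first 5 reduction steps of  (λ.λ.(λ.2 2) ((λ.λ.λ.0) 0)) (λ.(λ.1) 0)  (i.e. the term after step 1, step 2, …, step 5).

Answer: after 5 steps: λ.λ.0

Working:
  start: (λ.λ.(λ.2 2) ((λ.λ.λ.0) 0)) (λ.(λ.1) 0)
  [1] λ.(λ.(λ.(λ.1) 0) (λ.(λ.1) 0)) ((λ.λ.λ.0) 0)
  [2] λ.(λ.(λ.1) 0) (λ.(λ.1) 0)
  [3] λ.(λ.λ.(λ.1) 0) (λ.(λ.1) 0)
  [4] λ.λ.(λ.1) 0
  [5] λ.λ.0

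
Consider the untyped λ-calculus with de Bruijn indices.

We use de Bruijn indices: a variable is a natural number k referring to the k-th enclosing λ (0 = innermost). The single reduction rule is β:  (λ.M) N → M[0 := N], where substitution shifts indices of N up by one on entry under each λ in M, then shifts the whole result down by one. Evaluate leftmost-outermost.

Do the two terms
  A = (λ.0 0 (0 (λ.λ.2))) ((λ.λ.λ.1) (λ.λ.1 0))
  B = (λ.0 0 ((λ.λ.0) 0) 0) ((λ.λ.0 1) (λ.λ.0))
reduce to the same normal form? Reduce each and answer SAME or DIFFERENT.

Term A:
  start: (λ.0 0 (0 (λ.λ.2))) ((λ.λ.λ.1) (λ.λ.1 0))
  [1] (λ.λ.λ.1) (λ.λ.1 0) ((λ.λ.λ.1) (λ.λ.1 0)) ((λ.λ.λ.1) (λ.λ.1 0) (λ.λ.(λ.λ.λ.1) (λ.λ.1 0)))
  [2] (λ.λ.1) ((λ.λ.λ.1) (λ.λ.1 0)) ((λ.λ.λ.1) (λ.λ.1 0) (λ.λ.(λ.λ.λ.1) (λ.λ.1 0)))
  [3] (λ.(λ.λ.λ.1) (λ.λ.1 0)) ((λ.λ.λ.1) (λ.λ.1 0) (λ.λ.(λ.λ.λ.1) (λ.λ.1 0)))
  [4] (λ.λ.λ.1) (λ.λ.1 0)
  [5] λ.λ.1

Term B:
  start: (λ.0 0 ((λ.λ.0) 0) 0) ((λ.λ.0 1) (λ.λ.0))
  [1] (λ.λ.0 1) (λ.λ.0) ((λ.λ.0 1) (λ.λ.0)) ((λ.λ.0) ((λ.λ.0 1) (λ.λ.0))) ((λ.λ.0 1) (λ.λ.0))
  [2] (λ.0 (λ.λ.0)) ((λ.λ.0 1) (λ.λ.0)) ((λ.λ.0) ((λ.λ.0 1) (λ.λ.0))) ((λ.λ.0 1) (λ.λ.0))
  [3] (λ.λ.0 1) (λ.λ.0) (λ.λ.0) ((λ.λ.0) ((λ.λ.0 1) (λ.λ.0))) ((λ.λ.0 1) (λ.λ.0))
  [4] (λ.0 (λ.λ.0)) (λ.λ.0) ((λ.λ.0) ((λ.λ.0 1) (λ.λ.0))) ((λ.λ.0 1) (λ.λ.0))
  [5] (λ.λ.0) (λ.λ.0) ((λ.λ.0) ((λ.λ.0 1) (λ.λ.0))) ((λ.λ.0 1) (λ.λ.0))
  [6] (λ.0) ((λ.λ.0) ((λ.λ.0 1) (λ.λ.0))) ((λ.λ.0 1) (λ.λ.0))
  [7] (λ.λ.0) ((λ.λ.0 1) (λ.λ.0)) ((λ.λ.0 1) (λ.λ.0))
  [8] (λ.0) ((λ.λ.0 1) (λ.λ.0))
  [9] (λ.λ.0 1) (λ.λ.0)
  [10] λ.0 (λ.λ.0)

Answer: DIFFERENT — A ⇓ λ.λ.1, B ⇓ λ.0 (λ.λ.0)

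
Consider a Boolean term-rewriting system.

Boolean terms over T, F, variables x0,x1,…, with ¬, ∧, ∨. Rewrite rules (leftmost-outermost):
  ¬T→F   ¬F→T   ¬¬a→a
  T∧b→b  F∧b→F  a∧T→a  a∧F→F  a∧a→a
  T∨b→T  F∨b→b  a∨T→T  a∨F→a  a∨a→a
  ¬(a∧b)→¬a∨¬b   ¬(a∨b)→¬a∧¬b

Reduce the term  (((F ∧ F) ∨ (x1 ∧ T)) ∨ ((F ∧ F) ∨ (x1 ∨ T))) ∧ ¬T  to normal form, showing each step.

Answer: normal form = F  (in 9 steps)

Derivation:
  start: (((F ∧ F) ∨ (x1 ∧ T)) ∨ ((F ∧ F) ∨ (x1 ∨ T))) ∧ ¬T
  step 1: ((F ∨ (x1 ∧ T)) ∨ ((F ∧ F) ∨ (x1 ∨ T))) ∧ ¬T
  step 2: ((x1 ∧ T) ∨ ((F ∧ F) ∨ (x1 ∨ T))) ∧ ¬T
  step 3: (x1 ∨ ((F ∧ F) ∨ (x1 ∨ T))) ∧ ¬T
  step 4: (x1 ∨ (F ∨ (x1 ∨ T))) ∧ ¬T
  step 5: (x1 ∨ (x1 ∨ T)) ∧ ¬T
  step 6: (x1 ∨ T) ∧ ¬T
  step 7: T ∧ ¬T
  step 8: ¬T
  step 9: F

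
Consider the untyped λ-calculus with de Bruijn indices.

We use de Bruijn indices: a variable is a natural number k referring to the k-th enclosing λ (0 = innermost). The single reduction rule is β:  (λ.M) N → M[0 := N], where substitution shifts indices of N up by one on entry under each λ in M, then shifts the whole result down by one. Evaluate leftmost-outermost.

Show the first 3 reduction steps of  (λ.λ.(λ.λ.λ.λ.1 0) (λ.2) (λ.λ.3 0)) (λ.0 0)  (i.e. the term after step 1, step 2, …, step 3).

Answer: after 3 steps: λ.λ.λ.1 0

Working:
  start: (λ.λ.(λ.λ.λ.λ.1 0) (λ.2) (λ.λ.3 0)) (λ.0 0)
  [1] λ.(λ.λ.λ.λ.1 0) (λ.λ.0 0) (λ.λ.(λ.0 0) 0)
  [2] λ.(λ.λ.λ.1 0) (λ.λ.(λ.0 0) 0)
  [3] λ.λ.λ.1 0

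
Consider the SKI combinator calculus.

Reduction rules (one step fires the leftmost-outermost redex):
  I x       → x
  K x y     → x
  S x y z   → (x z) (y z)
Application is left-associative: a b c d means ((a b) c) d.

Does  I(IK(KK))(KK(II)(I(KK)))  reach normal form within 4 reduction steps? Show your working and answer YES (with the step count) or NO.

  start: I(IK(KK))(KK(II)(I(KK)))
  →1  IK(KK)(KK(II)(I(KK)))
  →2  K(KK)(KK(II)(I(KK)))
  →3  KK

Answer: YES — reaches normal form KK in 3 ≤ 4 steps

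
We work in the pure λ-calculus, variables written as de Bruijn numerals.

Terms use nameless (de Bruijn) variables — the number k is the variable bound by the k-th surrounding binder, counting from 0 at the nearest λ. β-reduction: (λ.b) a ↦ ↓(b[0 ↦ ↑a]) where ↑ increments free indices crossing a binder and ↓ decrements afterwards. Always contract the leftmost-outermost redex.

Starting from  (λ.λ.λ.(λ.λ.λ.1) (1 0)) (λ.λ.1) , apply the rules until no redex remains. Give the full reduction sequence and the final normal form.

Answer: normal form = λ.λ.λ.λ.1  (in 2 steps)

Working:
  start: (λ.λ.λ.(λ.λ.λ.1) (1 0)) (λ.λ.1)
  →1  λ.λ.(λ.λ.λ.1) (1 0)
  →2  λ.λ.λ.λ.1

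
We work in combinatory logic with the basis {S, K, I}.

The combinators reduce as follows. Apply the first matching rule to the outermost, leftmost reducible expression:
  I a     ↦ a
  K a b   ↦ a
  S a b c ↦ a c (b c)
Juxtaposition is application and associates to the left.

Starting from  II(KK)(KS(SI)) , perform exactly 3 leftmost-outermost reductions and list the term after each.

  start: II(KK)(KS(SI))
  step 1: I(KK)(KS(SI))
  step 2: KK(KS(SI))
  step 3: K

Answer: after 3 steps: K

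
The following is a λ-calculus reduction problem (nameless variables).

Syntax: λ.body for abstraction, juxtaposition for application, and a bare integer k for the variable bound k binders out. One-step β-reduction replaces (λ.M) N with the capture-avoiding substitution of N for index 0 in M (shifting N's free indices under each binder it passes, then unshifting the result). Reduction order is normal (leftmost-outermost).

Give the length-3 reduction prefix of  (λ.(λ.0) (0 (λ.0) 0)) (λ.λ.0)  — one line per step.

  start: (λ.(λ.0) (0 (λ.0) 0)) (λ.λ.0)
  [1] (λ.0) ((λ.λ.0) (λ.0) (λ.λ.0))
  [2] (λ.λ.0) (λ.0) (λ.λ.0)
  [3] (λ.0) (λ.λ.0)

Answer: after 3 steps: (λ.0) (λ.λ.0)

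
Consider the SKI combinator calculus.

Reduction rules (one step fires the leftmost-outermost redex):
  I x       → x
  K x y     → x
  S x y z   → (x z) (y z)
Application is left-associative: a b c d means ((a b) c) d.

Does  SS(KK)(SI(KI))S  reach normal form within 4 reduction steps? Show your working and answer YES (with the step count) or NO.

  start: SS(KK)(SI(KI))S
  →1  S(SI(KI))(KK(SI(KI)))S
  →2  SI(KI)S(KK(SI(KI))S)
  →3  IS(KIS)(KK(SI(KI))S)
  →4  S(KIS)(KK(SI(KI))S)

Answer: NO — after 4 steps the term is S(KIS)(KK(SI(KI))S), not yet normal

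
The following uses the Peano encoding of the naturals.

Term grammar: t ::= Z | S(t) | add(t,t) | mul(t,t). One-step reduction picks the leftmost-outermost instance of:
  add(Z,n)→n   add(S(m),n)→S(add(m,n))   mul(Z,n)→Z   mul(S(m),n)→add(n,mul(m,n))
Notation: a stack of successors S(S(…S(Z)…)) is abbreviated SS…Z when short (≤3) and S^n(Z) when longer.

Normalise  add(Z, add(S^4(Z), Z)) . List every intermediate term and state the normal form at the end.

Answer: normal form = S^4(Z)  (in 6 steps)

Derivation:
  start: add(Z, add(S^4(Z), Z))
  step 1: add(S^4(Z), Z)
  step 2: S(add(SSSZ, Z))
  step 3: S(S(add(SSZ, Z)))
  step 4: S(S(S(add(SZ, Z))))
  step 5: S(S(S(S(add(Z, Z)))))
  step 6: S^4(Z)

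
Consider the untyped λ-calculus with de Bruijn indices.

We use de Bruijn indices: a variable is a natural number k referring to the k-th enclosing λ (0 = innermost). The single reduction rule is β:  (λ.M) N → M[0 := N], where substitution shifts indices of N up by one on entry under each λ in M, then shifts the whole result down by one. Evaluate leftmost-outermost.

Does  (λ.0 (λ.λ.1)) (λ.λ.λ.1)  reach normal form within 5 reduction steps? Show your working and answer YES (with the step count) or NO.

Answer: YES — reaches normal form λ.λ.1 in 2 ≤ 5 steps

Derivation:
  start: (λ.0 (λ.λ.1)) (λ.λ.λ.1)
  →1  (λ.λ.λ.1) (λ.λ.1)
  →2  λ.λ.1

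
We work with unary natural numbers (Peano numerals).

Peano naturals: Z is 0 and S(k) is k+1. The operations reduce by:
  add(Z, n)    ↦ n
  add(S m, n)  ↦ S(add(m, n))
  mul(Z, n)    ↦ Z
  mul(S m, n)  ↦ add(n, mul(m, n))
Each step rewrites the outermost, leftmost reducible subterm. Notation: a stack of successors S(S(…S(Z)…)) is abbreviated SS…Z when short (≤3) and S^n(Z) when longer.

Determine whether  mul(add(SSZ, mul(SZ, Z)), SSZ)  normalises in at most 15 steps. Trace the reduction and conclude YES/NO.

Answer: YES — reaches normal form S^4(Z) in 15 ≤ 15 steps

Reduction:
  start: mul(add(SSZ, mul(SZ, Z)), SSZ)
  step 1: mul(S(add(SZ, mul(SZ, Z))), SSZ)
  step 2: add(SSZ, mul(add(SZ, mul(SZ, Z)), SSZ))
  step 3: S(add(SZ, mul(add(SZ, mul(SZ, Z)), SSZ)))
  step 4: S(S(add(Z, mul(add(SZ, mul(SZ, Z)), SSZ))))
  step 5: S(S(mul(add(SZ, mul(SZ, Z)), SSZ)))
  step 6: S(S(mul(S(add(Z, mul(SZ, Z))), SSZ)))
  step 7: S(S(add(SSZ, mul(add(Z, mul(SZ, Z)), SSZ))))
  step 8: S(S(S(add(SZ, mul(add(Z, mul(SZ, Z)), SSZ)))))
  step 9: S(S(S(S(add(Z, mul(add(Z, mul(SZ, Z)), SSZ))))))
  step 10: S(S(S(S(mul(add(Z, mul(SZ, Z)), SSZ)))))
  step 11: S(S(S(S(mul(mul(SZ, Z), SSZ)))))
  step 12: S(S(S(S(mul(add(Z, mul(Z, Z)), SSZ)))))
  step 13: S(S(S(S(mul(mul(Z, Z), SSZ)))))
  step 14: S(S(S(S(mul(Z, SSZ)))))
  step 15: S^4(Z)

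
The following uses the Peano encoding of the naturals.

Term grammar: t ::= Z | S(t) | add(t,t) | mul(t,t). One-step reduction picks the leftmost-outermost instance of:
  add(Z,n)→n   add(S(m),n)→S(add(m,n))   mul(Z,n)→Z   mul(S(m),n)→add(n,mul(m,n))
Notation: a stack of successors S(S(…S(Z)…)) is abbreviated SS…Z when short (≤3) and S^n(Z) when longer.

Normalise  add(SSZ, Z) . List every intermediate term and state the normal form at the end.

  start: add(SSZ, Z)
  [1] S(add(SZ, Z))
  [2] S(S(add(Z, Z)))
  [3] SSZ

Answer: normal form = SSZ  (in 3 steps)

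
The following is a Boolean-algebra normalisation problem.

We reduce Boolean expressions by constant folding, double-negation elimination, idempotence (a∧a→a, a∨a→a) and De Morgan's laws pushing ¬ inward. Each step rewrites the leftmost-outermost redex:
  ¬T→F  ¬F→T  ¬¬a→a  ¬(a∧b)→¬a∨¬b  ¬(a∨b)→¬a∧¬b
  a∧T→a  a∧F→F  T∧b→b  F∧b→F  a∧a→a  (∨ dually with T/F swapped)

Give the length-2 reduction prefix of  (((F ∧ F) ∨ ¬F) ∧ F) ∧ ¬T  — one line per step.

  start: (((F ∧ F) ∨ ¬F) ∧ F) ∧ ¬T
  [1] F ∧ ¬T
  [2] F

Answer: after 2 steps: F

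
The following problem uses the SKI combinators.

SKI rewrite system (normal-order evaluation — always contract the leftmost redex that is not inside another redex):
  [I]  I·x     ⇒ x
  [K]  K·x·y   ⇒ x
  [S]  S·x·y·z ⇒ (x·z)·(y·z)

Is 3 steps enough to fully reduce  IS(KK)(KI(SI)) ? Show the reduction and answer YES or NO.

Answer: YES — reaches normal form S(KK)I in 2 ≤ 3 steps

Derivation:
  start: IS(KK)(KI(SI))
  →1  S(KK)(KI(SI))
  →2  S(KK)I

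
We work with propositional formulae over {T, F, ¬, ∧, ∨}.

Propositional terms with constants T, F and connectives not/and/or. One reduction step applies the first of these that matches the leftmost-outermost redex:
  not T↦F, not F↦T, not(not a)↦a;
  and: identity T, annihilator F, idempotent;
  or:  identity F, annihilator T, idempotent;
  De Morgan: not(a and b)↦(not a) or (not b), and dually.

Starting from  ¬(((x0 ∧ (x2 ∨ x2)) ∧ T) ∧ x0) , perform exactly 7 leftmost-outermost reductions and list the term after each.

Answer: after 7 steps: (¬x0 ∨ ¬x2) ∨ ¬x0

Derivation:
  start: ¬(((x0 ∧ (x2 ∨ x2)) ∧ T) ∧ x0)
  step 1: ¬((x0 ∧ (x2 ∨ x2)) ∧ T) ∨ ¬x0
  step 2: (¬(x0 ∧ (x2 ∨ x2)) ∨ ¬T) ∨ ¬x0
  step 3: ((¬x0 ∨ ¬(x2 ∨ x2)) ∨ ¬T) ∨ ¬x0
  step 4: ((¬x0 ∨ (¬x2 ∧ ¬x2)) ∨ ¬T) ∨ ¬x0
  step 5: ((¬x0 ∨ ¬x2) ∨ ¬T) ∨ ¬x0
  step 6: ((¬x0 ∨ ¬x2) ∨ F) ∨ ¬x0
  step 7: (¬x0 ∨ ¬x2) ∨ ¬x0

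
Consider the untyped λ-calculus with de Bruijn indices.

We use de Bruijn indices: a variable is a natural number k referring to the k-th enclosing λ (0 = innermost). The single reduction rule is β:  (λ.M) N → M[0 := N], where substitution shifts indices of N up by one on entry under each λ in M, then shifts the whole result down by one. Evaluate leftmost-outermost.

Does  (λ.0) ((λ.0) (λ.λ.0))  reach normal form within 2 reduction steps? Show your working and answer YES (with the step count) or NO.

  start: (λ.0) ((λ.0) (λ.λ.0))
  step 1: (λ.0) (λ.λ.0)
  step 2: λ.λ.0

Answer: YES — reaches normal form λ.λ.0 in 2 ≤ 2 steps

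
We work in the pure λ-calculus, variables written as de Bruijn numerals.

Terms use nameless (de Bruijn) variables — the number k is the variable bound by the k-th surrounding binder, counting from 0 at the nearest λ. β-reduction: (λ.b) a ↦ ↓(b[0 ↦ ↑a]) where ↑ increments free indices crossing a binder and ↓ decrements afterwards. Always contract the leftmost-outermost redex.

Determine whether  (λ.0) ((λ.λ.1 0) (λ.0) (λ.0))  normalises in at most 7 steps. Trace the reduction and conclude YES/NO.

Answer: YES — reaches normal form λ.0 in 4 ≤ 7 steps

Working:
  start: (λ.0) ((λ.λ.1 0) (λ.0) (λ.0))
  step 1: (λ.λ.1 0) (λ.0) (λ.0)
  step 2: (λ.(λ.0) 0) (λ.0)
  step 3: (λ.0) (λ.0)
  step 4: λ.0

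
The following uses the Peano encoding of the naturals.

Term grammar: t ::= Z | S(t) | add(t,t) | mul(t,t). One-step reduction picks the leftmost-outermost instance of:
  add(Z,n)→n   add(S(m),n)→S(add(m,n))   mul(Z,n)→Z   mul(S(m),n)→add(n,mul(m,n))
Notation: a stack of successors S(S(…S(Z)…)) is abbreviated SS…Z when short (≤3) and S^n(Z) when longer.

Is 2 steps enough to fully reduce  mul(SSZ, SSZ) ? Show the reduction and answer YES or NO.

  start: mul(SSZ, SSZ)
  [1] add(SSZ, mul(SZ, SSZ))
  [2] S(add(SZ, mul(SZ, SSZ)))

Answer: NO — after 2 steps the term is S(add(SZ, mul(SZ, SSZ))), not yet normal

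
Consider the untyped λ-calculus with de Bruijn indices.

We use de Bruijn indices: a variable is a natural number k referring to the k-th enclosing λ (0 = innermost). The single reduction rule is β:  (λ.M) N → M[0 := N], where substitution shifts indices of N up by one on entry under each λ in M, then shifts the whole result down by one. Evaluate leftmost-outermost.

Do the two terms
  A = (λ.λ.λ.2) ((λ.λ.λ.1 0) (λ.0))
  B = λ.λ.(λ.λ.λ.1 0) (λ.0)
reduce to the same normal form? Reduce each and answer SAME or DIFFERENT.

Term A:
  start: (λ.λ.λ.2) ((λ.λ.λ.1 0) (λ.0))
  step 1: λ.λ.(λ.λ.λ.1 0) (λ.0)
  step 2: λ.λ.λ.λ.1 0

Term B:
  start: λ.λ.(λ.λ.λ.1 0) (λ.0)
  step 1: λ.λ.λ.λ.1 0

Answer: SAME — A ⇓ λ.λ.λ.λ.1 0, B ⇓ λ.λ.λ.λ.1 0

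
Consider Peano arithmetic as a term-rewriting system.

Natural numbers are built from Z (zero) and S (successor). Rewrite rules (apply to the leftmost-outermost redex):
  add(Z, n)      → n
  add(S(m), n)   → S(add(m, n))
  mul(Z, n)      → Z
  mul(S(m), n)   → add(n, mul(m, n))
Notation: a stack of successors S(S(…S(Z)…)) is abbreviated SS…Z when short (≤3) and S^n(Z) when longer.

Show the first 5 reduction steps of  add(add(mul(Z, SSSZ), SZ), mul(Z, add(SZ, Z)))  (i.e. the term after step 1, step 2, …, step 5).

  start: add(add(mul(Z, SSSZ), SZ), mul(Z, add(SZ, Z)))
  [1] add(add(Z, SZ), mul(Z, add(SZ, Z)))
  [2] add(SZ, mul(Z, add(SZ, Z)))
  [3] S(add(Z, mul(Z, add(SZ, Z))))
  [4] S(mul(Z, add(SZ, Z)))
  [5] SZ

Answer: after 5 steps: SZ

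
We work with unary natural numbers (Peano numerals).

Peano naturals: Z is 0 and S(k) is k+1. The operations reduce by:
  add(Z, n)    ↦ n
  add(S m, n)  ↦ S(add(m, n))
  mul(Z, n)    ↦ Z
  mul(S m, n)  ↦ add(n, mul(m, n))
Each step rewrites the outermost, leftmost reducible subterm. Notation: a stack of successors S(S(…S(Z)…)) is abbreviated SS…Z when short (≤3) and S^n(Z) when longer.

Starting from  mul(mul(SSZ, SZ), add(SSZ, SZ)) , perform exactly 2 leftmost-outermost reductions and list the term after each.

  start: mul(mul(SSZ, SZ), add(SSZ, SZ))
  [1] mul(add(SZ, mul(SZ, SZ)), add(SSZ, SZ))
  [2] mul(S(add(Z, mul(SZ, SZ))), add(SSZ, SZ))

Answer: after 2 steps: mul(S(add(Z, mul(SZ, SZ))), add(SSZ, SZ))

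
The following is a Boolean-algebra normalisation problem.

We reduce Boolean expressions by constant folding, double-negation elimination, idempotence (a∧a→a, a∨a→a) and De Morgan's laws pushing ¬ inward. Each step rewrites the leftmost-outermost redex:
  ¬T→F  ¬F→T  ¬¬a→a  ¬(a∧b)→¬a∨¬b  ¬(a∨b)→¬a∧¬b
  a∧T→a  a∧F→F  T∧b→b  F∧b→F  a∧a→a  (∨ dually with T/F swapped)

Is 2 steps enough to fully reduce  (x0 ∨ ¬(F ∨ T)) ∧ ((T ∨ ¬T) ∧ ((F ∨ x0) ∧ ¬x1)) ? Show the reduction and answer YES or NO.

  start: (x0 ∨ ¬(F ∨ T)) ∧ ((T ∨ ¬T) ∧ ((F ∨ x0) ∧ ¬x1))
  →1  (x0 ∨ (¬F ∧ ¬T)) ∧ ((T ∨ ¬T) ∧ ((F ∨ x0) ∧ ¬x1))
  →2  (x0 ∨ (T ∧ ¬T)) ∧ ((T ∨ ¬T) ∧ ((F ∨ x0) ∧ ¬x1))

Answer: NO — after 2 steps the term is (x0 ∨ (T ∧ ¬T)) ∧ ((T ∨ ¬T) ∧ ((F ∨ x0) ∧ ¬x1)), not yet normal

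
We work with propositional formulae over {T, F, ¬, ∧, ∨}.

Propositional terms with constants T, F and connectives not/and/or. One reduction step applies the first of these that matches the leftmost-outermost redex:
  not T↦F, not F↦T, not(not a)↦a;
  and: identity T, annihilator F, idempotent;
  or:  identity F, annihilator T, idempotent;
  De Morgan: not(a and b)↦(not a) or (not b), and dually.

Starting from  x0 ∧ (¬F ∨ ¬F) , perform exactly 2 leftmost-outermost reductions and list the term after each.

Answer: after 2 steps: x0 ∧ T

Derivation:
  start: x0 ∧ (¬F ∨ ¬F)
  step 1: x0 ∧ ¬F
  step 2: x0 ∧ T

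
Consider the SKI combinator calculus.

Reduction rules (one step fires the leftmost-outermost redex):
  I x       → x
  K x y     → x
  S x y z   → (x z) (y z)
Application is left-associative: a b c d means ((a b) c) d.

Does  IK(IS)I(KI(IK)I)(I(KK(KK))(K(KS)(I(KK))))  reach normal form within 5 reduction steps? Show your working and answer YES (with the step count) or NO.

  start: IK(IS)I(KI(IK)I)(I(KK(KK))(K(KS)(I(KK))))
  [1] K(IS)I(KI(IK)I)(I(KK(KK))(K(KS)(I(KK))))
  [2] IS(KI(IK)I)(I(KK(KK))(K(KS)(I(KK))))
  [3] S(KI(IK)I)(I(KK(KK))(K(KS)(I(KK))))
  [4] S(II)(I(KK(KK))(K(KS)(I(KK))))
  [5] SI(I(KK(KK))(K(KS)(I(KK))))

Answer: NO — after 5 steps the term is SI(I(KK(KK))(K(KS)(I(KK)))), not yet normal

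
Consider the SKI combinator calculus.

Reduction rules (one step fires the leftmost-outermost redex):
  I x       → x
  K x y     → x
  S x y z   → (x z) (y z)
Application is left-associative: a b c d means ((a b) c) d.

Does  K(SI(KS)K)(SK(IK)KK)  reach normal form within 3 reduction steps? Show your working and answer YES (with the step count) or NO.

  start: K(SI(KS)K)(SK(IK)KK)
  →1  SI(KS)K
  →2  IK(KSK)
  →3  K(KSK)

Answer: NO — after 3 steps the term is K(KSK), not yet normal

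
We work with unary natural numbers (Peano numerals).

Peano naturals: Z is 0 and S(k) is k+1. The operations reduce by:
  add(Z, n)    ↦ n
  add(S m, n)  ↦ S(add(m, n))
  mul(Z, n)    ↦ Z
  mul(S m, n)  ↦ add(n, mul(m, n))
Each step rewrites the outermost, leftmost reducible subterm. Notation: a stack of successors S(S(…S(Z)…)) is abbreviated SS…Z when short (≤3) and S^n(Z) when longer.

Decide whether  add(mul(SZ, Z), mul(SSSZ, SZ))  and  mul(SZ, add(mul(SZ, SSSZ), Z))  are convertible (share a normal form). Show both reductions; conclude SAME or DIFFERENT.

Answer: SAME — A ⇓ SSSZ, B ⇓ SSSZ

Derivation:
Term A:
  start: add(mul(SZ, Z), mul(SSSZ, SZ))
  [1] add(add(Z, mul(Z, Z)), mul(SSSZ, SZ))
  [2] add(mul(Z, Z), mul(SSSZ, SZ))
  [3] add(Z, mul(SSSZ, SZ))
  [4] mul(SSSZ, SZ)
  [5] add(SZ, mul(SSZ, SZ))
  [6] S(add(Z, mul(SSZ, SZ)))
  [7] S(mul(SSZ, SZ))
  [8] S(add(SZ, mul(SZ, SZ)))
  [9] S(S(add(Z, mul(SZ, SZ))))
  [10] S(S(mul(SZ, SZ)))
  [11] S(S(add(SZ, mul(Z, SZ))))
  [12] S(S(S(add(Z, mul(Z, SZ)))))
  [13] S(S(S(mul(Z, SZ))))
  [14] SSSZ

Term B:
  start: mul(SZ, add(mul(SZ, SSSZ), Z))
  [1] add(add(mul(SZ, SSSZ), Z), mul(Z, add(mul(SZ, SSSZ), Z)))
  [2] add(add(add(SSSZ, mul(Z, SSSZ)), Z), mul(Z, add(mul(SZ, SSSZ), Z)))
  [3] add(add(S(add(SSZ, mul(Z, SSSZ))), Z), mul(Z, add(mul(SZ, SSSZ), Z)))
  [4] add(S(add(add(SSZ, mul(Z, SSSZ)), Z)), mul(Z, add(mul(SZ, SSSZ), Z)))
  [5] S(add(add(add(SSZ, mul(Z, SSSZ)), Z), mul(Z, add(mul(SZ, SSSZ), Z))))
  [6] S(add(add(S(add(SZ, mul(Z, SSSZ))), Z), mul(Z, add(mul(SZ, SSSZ), Z))))
  [7] S(add(S(add(add(SZ, mul(Z, SSSZ)), Z)), mul(Z, add(mul(SZ, SSSZ), Z))))
  [8] S(S(add(add(add(SZ, mul(Z, SSSZ)), Z), mul(Z, add(mul(SZ, SSSZ), Z)))))
  [9] S(S(add(add(S(add(Z, mul(Z, SSSZ))), Z), mul(Z, add(mul(SZ, SSSZ), Z)))))
  [10] S(S(add(S(add(add(Z, mul(Z, SSSZ)), Z)), mul(Z, add(mul(SZ, SSSZ), Z)))))
  [11] S(S(S(add(add(add(Z, mul(Z, SSSZ)), Z), mul(Z, add(mul(SZ, SSSZ), Z))))))
  [12] S(S(S(add(add(mul(Z, SSSZ), Z), mul(Z, add(mul(SZ, SSSZ), Z))))))
  [13] S(S(S(add(add(Z, Z), mul(Z, add(mul(SZ, SSSZ), Z))))))
  [14] S(S(S(add(Z, mul(Z, add(mul(SZ, SSSZ), Z))))))
  [15] S(S(S(mul(Z, add(mul(SZ, SSSZ), Z)))))
  [16] SSSZ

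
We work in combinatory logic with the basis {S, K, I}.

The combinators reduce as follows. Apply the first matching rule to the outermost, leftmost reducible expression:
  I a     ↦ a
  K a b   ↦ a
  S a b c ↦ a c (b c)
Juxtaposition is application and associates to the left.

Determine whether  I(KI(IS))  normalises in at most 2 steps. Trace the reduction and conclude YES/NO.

  start: I(KI(IS))
  →1  KI(IS)
  →2  I

Answer: YES — reaches normal form I in 2 ≤ 2 steps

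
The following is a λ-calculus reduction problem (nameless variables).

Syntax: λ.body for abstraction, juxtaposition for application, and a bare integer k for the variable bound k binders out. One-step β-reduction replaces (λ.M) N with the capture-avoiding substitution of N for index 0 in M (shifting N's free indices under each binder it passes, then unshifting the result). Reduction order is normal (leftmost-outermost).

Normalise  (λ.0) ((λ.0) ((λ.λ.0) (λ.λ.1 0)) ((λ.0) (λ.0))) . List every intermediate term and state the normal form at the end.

Answer: normal form = λ.0  (in 5 steps)

Reduction:
  start: (λ.0) ((λ.0) ((λ.λ.0) (λ.λ.1 0)) ((λ.0) (λ.0)))
  →1  (λ.0) ((λ.λ.0) (λ.λ.1 0)) ((λ.0) (λ.0))
  →2  (λ.λ.0) (λ.λ.1 0) ((λ.0) (λ.0))
  →3  (λ.0) ((λ.0) (λ.0))
  →4  (λ.0) (λ.0)
  →5  λ.0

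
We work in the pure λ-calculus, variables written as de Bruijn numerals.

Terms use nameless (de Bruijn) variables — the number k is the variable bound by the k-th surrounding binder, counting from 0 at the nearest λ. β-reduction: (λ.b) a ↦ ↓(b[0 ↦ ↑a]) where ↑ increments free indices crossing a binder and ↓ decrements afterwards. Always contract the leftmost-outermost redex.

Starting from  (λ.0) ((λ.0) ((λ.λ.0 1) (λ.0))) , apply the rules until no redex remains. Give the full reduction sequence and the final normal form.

  start: (λ.0) ((λ.0) ((λ.λ.0 1) (λ.0)))
  [1] (λ.0) ((λ.λ.0 1) (λ.0))
  [2] (λ.λ.0 1) (λ.0)
  [3] λ.0 (λ.0)

Answer: normal form = λ.0 (λ.0)  (in 3 steps)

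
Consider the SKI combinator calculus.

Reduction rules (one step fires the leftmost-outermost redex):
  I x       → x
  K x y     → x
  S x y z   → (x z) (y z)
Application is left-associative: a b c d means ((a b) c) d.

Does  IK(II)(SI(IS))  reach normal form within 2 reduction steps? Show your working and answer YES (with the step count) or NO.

  start: IK(II)(SI(IS))
  step 1: K(II)(SI(IS))
  step 2: II

Answer: NO — after 2 steps the term is II, not yet normal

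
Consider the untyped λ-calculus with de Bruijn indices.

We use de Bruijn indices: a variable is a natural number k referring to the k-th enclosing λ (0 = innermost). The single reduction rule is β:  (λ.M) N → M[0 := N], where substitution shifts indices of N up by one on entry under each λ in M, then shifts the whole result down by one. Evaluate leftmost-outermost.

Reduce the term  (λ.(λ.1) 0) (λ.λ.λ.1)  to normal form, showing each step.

Answer: normal form = λ.λ.λ.1  (in 2 steps)

Reduction:
  start: (λ.(λ.1) 0) (λ.λ.λ.1)
  [1] (λ.λ.λ.λ.1) (λ.λ.λ.1)
  [2] λ.λ.λ.1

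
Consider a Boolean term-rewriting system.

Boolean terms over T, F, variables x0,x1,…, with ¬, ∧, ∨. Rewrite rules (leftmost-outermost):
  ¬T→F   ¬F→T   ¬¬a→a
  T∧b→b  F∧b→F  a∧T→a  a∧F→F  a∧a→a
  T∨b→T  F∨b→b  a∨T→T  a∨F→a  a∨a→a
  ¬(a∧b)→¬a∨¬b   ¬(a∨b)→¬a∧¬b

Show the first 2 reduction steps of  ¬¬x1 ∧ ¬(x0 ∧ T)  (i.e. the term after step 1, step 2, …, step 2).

Answer: after 2 steps: x1 ∧ (¬x0 ∨ ¬T)

Reduction:
  start: ¬¬x1 ∧ ¬(x0 ∧ T)
  step 1: x1 ∧ ¬(x0 ∧ T)
  step 2: x1 ∧ (¬x0 ∨ ¬T)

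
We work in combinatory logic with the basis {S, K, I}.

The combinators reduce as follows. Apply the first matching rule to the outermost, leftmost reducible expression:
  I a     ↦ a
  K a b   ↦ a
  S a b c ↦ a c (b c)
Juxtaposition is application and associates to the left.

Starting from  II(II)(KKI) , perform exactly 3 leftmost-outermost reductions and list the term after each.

Answer: after 3 steps: I(KKI)

Derivation:
  start: II(II)(KKI)
  [1] I(II)(KKI)
  [2] II(KKI)
  [3] I(KKI)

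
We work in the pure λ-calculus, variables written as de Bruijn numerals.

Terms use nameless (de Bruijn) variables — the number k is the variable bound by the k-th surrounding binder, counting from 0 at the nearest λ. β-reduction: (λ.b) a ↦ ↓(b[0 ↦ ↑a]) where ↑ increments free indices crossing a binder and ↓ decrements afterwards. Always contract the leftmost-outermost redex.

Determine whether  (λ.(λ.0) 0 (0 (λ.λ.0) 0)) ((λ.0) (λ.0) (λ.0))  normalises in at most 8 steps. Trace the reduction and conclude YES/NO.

  start: (λ.(λ.0) 0 (0 (λ.λ.0) 0)) ((λ.0) (λ.0) (λ.0))
  →1  (λ.0) ((λ.0) (λ.0) (λ.0)) ((λ.0) (λ.0) (λ.0) (λ.λ.0) ((λ.0) (λ.0) (λ.0)))
  →2  (λ.0) (λ.0) (λ.0) ((λ.0) (λ.0) (λ.0) (λ.λ.0) ((λ.0) (λ.0) (λ.0)))
  →3  (λ.0) (λ.0) ((λ.0) (λ.0) (λ.0) (λ.λ.0) ((λ.0) (λ.0) (λ.0)))
  →4  (λ.0) ((λ.0) (λ.0) (λ.0) (λ.λ.0) ((λ.0) (λ.0) (λ.0)))
  →5  (λ.0) (λ.0) (λ.0) (λ.λ.0) ((λ.0) (λ.0) (λ.0))
  →6  (λ.0) (λ.0) (λ.λ.0) ((λ.0) (λ.0) (λ.0))
  →7  (λ.0) (λ.λ.0) ((λ.0) (λ.0) (λ.0))
  →8  (λ.λ.0) ((λ.0) (λ.0) (λ.0))

Answer: NO — after 8 steps the term is (λ.λ.0) ((λ.0) (λ.0) (λ.0)), not yet normal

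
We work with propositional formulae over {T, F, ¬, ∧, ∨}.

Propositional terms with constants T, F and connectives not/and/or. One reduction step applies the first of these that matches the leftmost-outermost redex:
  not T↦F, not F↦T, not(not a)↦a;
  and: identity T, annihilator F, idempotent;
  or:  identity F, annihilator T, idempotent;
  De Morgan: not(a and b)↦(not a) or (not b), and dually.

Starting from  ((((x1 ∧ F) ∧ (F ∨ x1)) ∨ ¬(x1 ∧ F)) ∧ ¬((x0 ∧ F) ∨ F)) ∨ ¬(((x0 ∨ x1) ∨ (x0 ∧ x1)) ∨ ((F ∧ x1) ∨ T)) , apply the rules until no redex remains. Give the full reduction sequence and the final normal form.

Answer: normal form = T  (in 14 steps)

Derivation:
  start: ((((x1 ∧ F) ∧ (F ∨ x1)) ∨ ¬(x1 ∧ F)) ∧ ¬((x0 ∧ F) ∨ F)) ∨ ¬(((x0 ∨ x1) ∨ (x0 ∧ x1)) ∨ ((F ∧ x1) ∨ T))
  step 1: (((F ∧ (F ∨ x1)) ∨ ¬(x1 ∧ F)) ∧ ¬((x0 ∧ F) ∨ F)) ∨ ¬(((x0 ∨ x1) ∨ (x0 ∧ x1)) ∨ ((F ∧ x1) ∨ T))
  step 2: ((F ∨ ¬(x1 ∧ F)) ∧ ¬((x0 ∧ F) ∨ F)) ∨ ¬(((x0 ∨ x1) ∨ (x0 ∧ x1)) ∨ ((F ∧ x1) ∨ T))
  step 3: (¬(x1 ∧ F) ∧ ¬((x0 ∧ F) ∨ F)) ∨ ¬(((x0 ∨ x1) ∨ (x0 ∧ x1)) ∨ ((F ∧ x1) ∨ T))
  step 4: ((¬x1 ∨ ¬F) ∧ ¬((x0 ∧ F) ∨ F)) ∨ ¬(((x0 ∨ x1) ∨ (x0 ∧ x1)) ∨ ((F ∧ x1) ∨ T))
  step 5: ((¬x1 ∨ T) ∧ ¬((x0 ∧ F) ∨ F)) ∨ ¬(((x0 ∨ x1) ∨ (x0 ∧ x1)) ∨ ((F ∧ x1) ∨ T))
  step 6: (T ∧ ¬((x0 ∧ F) ∨ F)) ∨ ¬(((x0 ∨ x1) ∨ (x0 ∧ x1)) ∨ ((F ∧ x1) ∨ T))
  step 7: ¬((x0 ∧ F) ∨ F) ∨ ¬(((x0 ∨ x1) ∨ (x0 ∧ x1)) ∨ ((F ∧ x1) ∨ T))
  step 8: (¬(x0 ∧ F) ∧ ¬F) ∨ ¬(((x0 ∨ x1) ∨ (x0 ∧ x1)) ∨ ((F ∧ x1) ∨ T))
  step 9: ((¬x0 ∨ ¬F) ∧ ¬F) ∨ ¬(((x0 ∨ x1) ∨ (x0 ∧ x1)) ∨ ((F ∧ x1) ∨ T))
  step 10: ((¬x0 ∨ T) ∧ ¬F) ∨ ¬(((x0 ∨ x1) ∨ (x0 ∧ x1)) ∨ ((F ∧ x1) ∨ T))
  step 11: (T ∧ ¬F) ∨ ¬(((x0 ∨ x1) ∨ (x0 ∧ x1)) ∨ ((F ∧ x1) ∨ T))
  step 12: ¬F ∨ ¬(((x0 ∨ x1) ∨ (x0 ∧ x1)) ∨ ((F ∧ x1) ∨ T))
  step 13: T ∨ ¬(((x0 ∨ x1) ∨ (x0 ∧ x1)) ∨ ((F ∧ x1) ∨ T))
  step 14: T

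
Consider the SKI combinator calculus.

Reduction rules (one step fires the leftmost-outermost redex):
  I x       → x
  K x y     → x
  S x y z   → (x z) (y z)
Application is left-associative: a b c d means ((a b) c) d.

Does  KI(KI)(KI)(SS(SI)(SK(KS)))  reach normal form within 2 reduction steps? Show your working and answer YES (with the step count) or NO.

Answer: NO — after 2 steps the term is KI(SS(SI)(SK(KS))), not yet normal

Derivation:
  start: KI(KI)(KI)(SS(SI)(SK(KS)))
  step 1: I(KI)(SS(SI)(SK(KS)))
  step 2: KI(SS(SI)(SK(KS)))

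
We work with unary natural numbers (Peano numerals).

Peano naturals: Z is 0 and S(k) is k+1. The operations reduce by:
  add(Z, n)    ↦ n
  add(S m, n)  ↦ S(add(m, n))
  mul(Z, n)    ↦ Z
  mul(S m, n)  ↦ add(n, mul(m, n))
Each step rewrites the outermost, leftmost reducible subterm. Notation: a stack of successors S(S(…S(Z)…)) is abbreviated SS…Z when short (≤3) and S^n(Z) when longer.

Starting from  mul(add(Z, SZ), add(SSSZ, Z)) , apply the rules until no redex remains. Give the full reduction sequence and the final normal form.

Answer: normal form = SSSZ  (in 11 steps)

Working:
  start: mul(add(Z, SZ), add(SSSZ, Z))
  step 1: mul(SZ, add(SSSZ, Z))
  step 2: add(add(SSSZ, Z), mul(Z, add(SSSZ, Z)))
  step 3: add(S(add(SSZ, Z)), mul(Z, add(SSSZ, Z)))
  step 4: S(add(add(SSZ, Z), mul(Z, add(SSSZ, Z))))
  step 5: S(add(S(add(SZ, Z)), mul(Z, add(SSSZ, Z))))
  step 6: S(S(add(add(SZ, Z), mul(Z, add(SSSZ, Z)))))
  step 7: S(S(add(S(add(Z, Z)), mul(Z, add(SSSZ, Z)))))
  step 8: S(S(S(add(add(Z, Z), mul(Z, add(SSSZ, Z))))))
  step 9: S(S(S(add(Z, mul(Z, add(SSSZ, Z))))))
  step 10: S(S(S(mul(Z, add(SSSZ, Z)))))
  step 11: SSSZ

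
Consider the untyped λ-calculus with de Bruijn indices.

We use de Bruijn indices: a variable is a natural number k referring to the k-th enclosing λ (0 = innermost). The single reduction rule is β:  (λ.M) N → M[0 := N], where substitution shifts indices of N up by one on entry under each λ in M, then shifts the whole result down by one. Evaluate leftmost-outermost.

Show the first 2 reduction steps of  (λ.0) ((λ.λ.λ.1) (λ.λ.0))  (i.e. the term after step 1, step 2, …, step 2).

Answer: after 2 steps: λ.λ.1

Reduction:
  start: (λ.0) ((λ.λ.λ.1) (λ.λ.0))
  [1] (λ.λ.λ.1) (λ.λ.0)
  [2] λ.λ.1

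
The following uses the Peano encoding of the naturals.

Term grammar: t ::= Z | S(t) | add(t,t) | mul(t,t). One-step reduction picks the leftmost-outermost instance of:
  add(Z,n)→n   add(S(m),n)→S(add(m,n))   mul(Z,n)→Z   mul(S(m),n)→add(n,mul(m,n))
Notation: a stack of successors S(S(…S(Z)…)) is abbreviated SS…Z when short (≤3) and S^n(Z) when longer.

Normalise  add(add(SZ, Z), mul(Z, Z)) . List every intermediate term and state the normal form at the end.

  start: add(add(SZ, Z), mul(Z, Z))
  [1] add(S(add(Z, Z)), mul(Z, Z))
  [2] S(add(add(Z, Z), mul(Z, Z)))
  [3] S(add(Z, mul(Z, Z)))
  [4] S(mul(Z, Z))
  [5] SZ

Answer: normal form = SZ  (in 5 steps)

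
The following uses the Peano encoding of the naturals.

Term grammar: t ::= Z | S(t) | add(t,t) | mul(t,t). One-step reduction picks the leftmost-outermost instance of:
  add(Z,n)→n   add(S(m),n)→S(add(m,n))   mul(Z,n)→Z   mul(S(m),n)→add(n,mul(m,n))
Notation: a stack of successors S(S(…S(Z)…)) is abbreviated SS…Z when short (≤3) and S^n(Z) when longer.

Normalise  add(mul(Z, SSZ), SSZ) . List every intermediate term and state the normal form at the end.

  start: add(mul(Z, SSZ), SSZ)
  [1] add(Z, SSZ)
  [2] SSZ

Answer: normal form = SSZ  (in 2 steps)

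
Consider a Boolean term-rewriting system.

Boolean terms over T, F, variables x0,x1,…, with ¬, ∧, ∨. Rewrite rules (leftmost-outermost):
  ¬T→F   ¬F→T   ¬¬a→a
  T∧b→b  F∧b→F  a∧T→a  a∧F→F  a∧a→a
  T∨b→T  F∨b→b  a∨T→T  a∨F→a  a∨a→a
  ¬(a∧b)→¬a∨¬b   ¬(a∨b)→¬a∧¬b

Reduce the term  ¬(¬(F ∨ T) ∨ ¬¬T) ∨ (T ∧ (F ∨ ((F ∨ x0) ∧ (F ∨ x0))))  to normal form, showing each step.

Answer: normal form = x0  (in 11 steps)

Reduction:
  start: ¬(¬(F ∨ T) ∨ ¬¬T) ∨ (T ∧ (F ∨ ((F ∨ x0) ∧ (F ∨ x0))))
  →1  (¬¬(F ∨ T) ∧ ¬¬¬T) ∨ (T ∧ (F ∨ ((F ∨ x0) ∧ (F ∨ x0))))
  →2  ((F ∨ T) ∧ ¬¬¬T) ∨ (T ∧ (F ∨ ((F ∨ x0) ∧ (F ∨ x0))))
  →3  (T ∧ ¬¬¬T) ∨ (T ∧ (F ∨ ((F ∨ x0) ∧ (F ∨ x0))))
  →4  ¬¬¬T ∨ (T ∧ (F ∨ ((F ∨ x0) ∧ (F ∨ x0))))
  →5  ¬T ∨ (T ∧ (F ∨ ((F ∨ x0) ∧ (F ∨ x0))))
  →6  F ∨ (T ∧ (F ∨ ((F ∨ x0) ∧ (F ∨ x0))))
  →7  T ∧ (F ∨ ((F ∨ x0) ∧ (F ∨ x0)))
  →8  F ∨ ((F ∨ x0) ∧ (F ∨ x0))
  →9  (F ∨ x0) ∧ (F ∨ x0)
  →10  F ∨ x0
  →11  x0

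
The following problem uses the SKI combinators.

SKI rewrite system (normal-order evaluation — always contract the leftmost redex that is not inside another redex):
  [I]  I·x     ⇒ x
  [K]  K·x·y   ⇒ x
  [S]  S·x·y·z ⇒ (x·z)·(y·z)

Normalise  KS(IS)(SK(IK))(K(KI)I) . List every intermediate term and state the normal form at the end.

Answer: normal form = S(SKK)(KI)  (in 3 steps)

Derivation:
  start: KS(IS)(SK(IK))(K(KI)I)
  →1  S(SK(IK))(K(KI)I)
  →2  S(SKK)(K(KI)I)
  →3  S(SKK)(KI)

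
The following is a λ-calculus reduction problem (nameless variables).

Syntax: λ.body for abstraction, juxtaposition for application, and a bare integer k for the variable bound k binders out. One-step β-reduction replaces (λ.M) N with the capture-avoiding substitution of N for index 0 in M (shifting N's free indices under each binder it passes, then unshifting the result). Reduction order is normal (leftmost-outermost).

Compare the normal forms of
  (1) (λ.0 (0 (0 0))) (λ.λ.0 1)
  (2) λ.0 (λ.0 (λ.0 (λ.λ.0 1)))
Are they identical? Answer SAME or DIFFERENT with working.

Answer: SAME — A ⇓ λ.0 (λ.0 (λ.0 (λ.λ.0 1))), B ⇓ λ.0 (λ.0 (λ.0 (λ.λ.0 1)))

Derivation:
Term A:
  start: (λ.0 (0 (0 0))) (λ.λ.0 1)
  step 1: (λ.λ.0 1) ((λ.λ.0 1) ((λ.λ.0 1) (λ.λ.0 1)))
  step 2: λ.0 ((λ.λ.0 1) ((λ.λ.0 1) (λ.λ.0 1)))
  step 3: λ.0 (λ.0 ((λ.λ.0 1) (λ.λ.0 1)))
  step 4: λ.0 (λ.0 (λ.0 (λ.λ.0 1)))

Term B:
  start: λ.0 (λ.0 (λ.0 (λ.λ.0 1)))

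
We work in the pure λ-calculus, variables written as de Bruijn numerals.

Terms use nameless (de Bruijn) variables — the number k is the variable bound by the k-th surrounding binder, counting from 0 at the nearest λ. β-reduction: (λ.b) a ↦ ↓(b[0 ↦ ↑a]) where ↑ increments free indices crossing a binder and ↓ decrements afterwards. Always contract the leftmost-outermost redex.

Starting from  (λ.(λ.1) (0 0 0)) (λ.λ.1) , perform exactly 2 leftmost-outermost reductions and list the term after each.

  start: (λ.(λ.1) (0 0 0)) (λ.λ.1)
  step 1: (λ.λ.λ.1) ((λ.λ.1) (λ.λ.1) (λ.λ.1))
  step 2: λ.λ.1

Answer: after 2 steps: λ.λ.1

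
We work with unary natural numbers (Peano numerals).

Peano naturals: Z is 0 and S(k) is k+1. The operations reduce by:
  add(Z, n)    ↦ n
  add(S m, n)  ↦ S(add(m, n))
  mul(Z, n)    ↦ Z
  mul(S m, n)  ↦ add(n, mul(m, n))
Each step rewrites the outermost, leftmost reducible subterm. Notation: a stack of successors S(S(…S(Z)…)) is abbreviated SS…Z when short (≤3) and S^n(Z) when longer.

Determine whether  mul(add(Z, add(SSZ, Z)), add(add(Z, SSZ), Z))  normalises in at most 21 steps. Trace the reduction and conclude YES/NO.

  start: mul(add(Z, add(SSZ, Z)), add(add(Z, SSZ), Z))
  step 1: mul(add(SSZ, Z), add(add(Z, SSZ), Z))
  step 2: mul(S(add(SZ, Z)), add(add(Z, SSZ), Z))
  step 3: add(add(add(Z, SSZ), Z), mul(add(SZ, Z), add(add(Z, SSZ), Z)))
  step 4: add(add(SSZ, Z), mul(add(SZ, Z), add(add(Z, SSZ), Z)))
  step 5: add(S(add(SZ, Z)), mul(add(SZ, Z), add(add(Z, SSZ), Z)))
  step 6: S(add(add(SZ, Z), mul(add(SZ, Z), add(add(Z, SSZ), Z))))
  step 7: S(add(S(add(Z, Z)), mul(add(SZ, Z), add(add(Z, SSZ), Z))))
  step 8: S(S(add(add(Z, Z), mul(add(SZ, Z), add(add(Z, SSZ), Z)))))
  step 9: S(S(add(Z, mul(add(SZ, Z), add(add(Z, SSZ), Z)))))
  step 10: S(S(mul(add(SZ, Z), add(add(Z, SSZ), Z))))
  step 11: S(S(mul(S(add(Z, Z)), add(add(Z, SSZ), Z))))
  step 12: S(S(add(add(add(Z, SSZ), Z), mul(add(Z, Z), add(add(Z, SSZ), Z)))))
  step 13: S(S(add(add(SSZ, Z), mul(add(Z, Z), add(add(Z, SSZ), Z)))))
  step 14: S(S(add(S(add(SZ, Z)), mul(add(Z, Z), add(add(Z, SSZ), Z)))))
  step 15: S(S(S(add(add(SZ, Z), mul(add(Z, Z), add(add(Z, SSZ), Z))))))
  step 16: S(S(S(add(S(add(Z, Z)), mul(add(Z, Z), add(add(Z, SSZ), Z))))))
  step 17: S(S(S(S(add(add(Z, Z), mul(add(Z, Z), add(add(Z, SSZ), Z)))))))
  step 18: S(S(S(S(add(Z, mul(add(Z, Z), add(add(Z, SSZ), Z)))))))
  step 19: S(S(S(S(mul(add(Z, Z), add(add(Z, SSZ), Z))))))
  step 20: S(S(S(S(mul(Z, add(add(Z, SSZ), Z))))))
  step 21: S^4(Z)

Answer: YES — reaches normal form S^4(Z) in 21 ≤ 21 steps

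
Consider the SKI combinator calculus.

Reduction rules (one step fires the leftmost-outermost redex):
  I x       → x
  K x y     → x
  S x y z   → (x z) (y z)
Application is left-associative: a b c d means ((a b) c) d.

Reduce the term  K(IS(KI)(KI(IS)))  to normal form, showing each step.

Answer: normal form = K(S(KI)I)  (in 2 steps)

Reduction:
  start: K(IS(KI)(KI(IS)))
  [1] K(S(KI)(KI(IS)))
  [2] K(S(KI)I)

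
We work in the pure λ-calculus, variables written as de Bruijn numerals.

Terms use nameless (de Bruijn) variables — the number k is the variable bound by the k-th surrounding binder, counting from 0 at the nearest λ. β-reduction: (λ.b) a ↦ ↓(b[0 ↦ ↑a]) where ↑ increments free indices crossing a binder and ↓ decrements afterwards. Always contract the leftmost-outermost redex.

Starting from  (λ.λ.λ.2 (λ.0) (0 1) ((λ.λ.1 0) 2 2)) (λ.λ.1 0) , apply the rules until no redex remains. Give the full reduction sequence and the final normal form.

  start: (λ.λ.λ.2 (λ.0) (0 1) ((λ.λ.1 0) 2 2)) (λ.λ.1 0)
  →1  λ.λ.(λ.λ.1 0) (λ.0) (0 1) ((λ.λ.1 0) (λ.λ.1 0) (λ.λ.1 0))
  →2  λ.λ.(λ.(λ.0) 0) (0 1) ((λ.λ.1 0) (λ.λ.1 0) (λ.λ.1 0))
  →3  λ.λ.(λ.0) (0 1) ((λ.λ.1 0) (λ.λ.1 0) (λ.λ.1 0))
  →4  λ.λ.0 1 ((λ.λ.1 0) (λ.λ.1 0) (λ.λ.1 0))
  →5  λ.λ.0 1 ((λ.(λ.λ.1 0) 0) (λ.λ.1 0))
  →6  λ.λ.0 1 ((λ.λ.1 0) (λ.λ.1 0))
  →7  λ.λ.0 1 (λ.(λ.λ.1 0) 0)
  →8  λ.λ.0 1 (λ.λ.1 0)

Answer: normal form = λ.λ.0 1 (λ.λ.1 0)  (in 8 steps)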